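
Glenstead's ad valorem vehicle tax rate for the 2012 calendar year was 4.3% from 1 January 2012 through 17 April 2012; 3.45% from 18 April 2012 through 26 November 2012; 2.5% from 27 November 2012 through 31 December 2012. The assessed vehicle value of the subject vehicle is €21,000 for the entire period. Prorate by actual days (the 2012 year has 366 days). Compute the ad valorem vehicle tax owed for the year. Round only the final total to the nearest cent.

€758.09

1 January – 17 April 2012: 108 days at 4.3% → €21,000 × 4.3% × 108/366 = €266.4590
18 April – 26 November 2012: 223 days at 3.45% → €21,000 × 3.45% × 223/366 = €441.4303
27 November – 31 December 2012: 35 days at 2.5% → €21,000 × 2.5% × 35/366 = €50.2049
Total = €758.0943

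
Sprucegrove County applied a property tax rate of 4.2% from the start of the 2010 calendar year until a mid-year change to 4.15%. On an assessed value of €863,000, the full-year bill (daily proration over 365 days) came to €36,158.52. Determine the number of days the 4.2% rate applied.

Let d = days at the first rate; then 365 − d days at the second rate.
€863,000 × [4.2%·d + 4.15%·(365−d)] / 365 = €36,158.52
Solving gives d = 291, so the new rate took effect on 19 October 2010.

291 days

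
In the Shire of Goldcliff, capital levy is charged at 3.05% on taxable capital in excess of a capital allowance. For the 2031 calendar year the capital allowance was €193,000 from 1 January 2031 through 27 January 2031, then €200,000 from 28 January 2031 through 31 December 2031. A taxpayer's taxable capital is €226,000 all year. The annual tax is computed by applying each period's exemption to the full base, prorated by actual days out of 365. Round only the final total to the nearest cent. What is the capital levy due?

€808.79

1 January – 27 January 2031: 27 days, exemption €193,000 → (€226,000 − €193,000) × 3.05% × 27/365 = €74.4534
28 January – 31 December 2031: 338 days, exemption €200,000 → (€226,000 − €200,000) × 3.05% × 338/365 = €734.3397
Total = €808.7932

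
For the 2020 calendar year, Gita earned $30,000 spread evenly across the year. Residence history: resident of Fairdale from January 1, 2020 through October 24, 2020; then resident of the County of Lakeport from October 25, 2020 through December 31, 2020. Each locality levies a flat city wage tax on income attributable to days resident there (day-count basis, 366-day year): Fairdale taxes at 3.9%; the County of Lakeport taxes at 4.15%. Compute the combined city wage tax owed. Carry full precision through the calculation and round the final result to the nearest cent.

Fairdale, January 1 – October 24, 2020: 298 days → $30,000 × 3.9% × 298/366 = $952.6230
The County of Lakeport, October 25 – December 31, 2020: 68 days → $30,000 × 4.15% × 68/366 = $231.3115
Total = $1,183.9344

$1,183.93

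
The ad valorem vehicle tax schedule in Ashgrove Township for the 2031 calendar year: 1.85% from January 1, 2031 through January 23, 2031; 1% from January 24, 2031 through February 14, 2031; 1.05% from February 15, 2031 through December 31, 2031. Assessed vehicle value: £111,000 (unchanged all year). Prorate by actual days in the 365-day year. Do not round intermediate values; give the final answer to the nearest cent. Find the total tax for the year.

£1,218.11

January 1 – January 23, 2031: 23 days at 1.85% → £111,000 × 1.85% × 23/365 = £129.3986
January 24 – February 14, 2031: 22 days at 1% → £111,000 × 1% × 22/365 = £66.9041
February 15 – December 31, 2031: 320 days at 1.05% → £111,000 × 1.05% × 320/365 = £1,021.8082
Total = £1,218.1110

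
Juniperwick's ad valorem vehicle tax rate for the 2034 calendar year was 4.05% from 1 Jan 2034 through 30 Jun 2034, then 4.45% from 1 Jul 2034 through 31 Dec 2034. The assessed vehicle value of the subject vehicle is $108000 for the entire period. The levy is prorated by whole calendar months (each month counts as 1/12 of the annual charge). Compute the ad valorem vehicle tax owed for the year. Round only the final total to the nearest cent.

$4590.00

1 Jan – 30 Jun 2034: 6 months at 4.05% → $108000 × 4.05% × 6/12 = $2187.0000
1 Jul – 31 Dec 2034: 6 months at 4.45% → $108000 × 4.45% × 6/12 = $2403.0000
Total = $4590.0000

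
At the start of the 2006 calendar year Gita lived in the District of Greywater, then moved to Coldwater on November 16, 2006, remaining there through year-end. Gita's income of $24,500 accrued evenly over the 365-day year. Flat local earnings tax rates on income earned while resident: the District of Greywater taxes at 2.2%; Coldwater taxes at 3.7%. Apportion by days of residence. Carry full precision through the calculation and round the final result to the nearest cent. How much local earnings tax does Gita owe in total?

The District of Greywater, January 1 – November 15, 2006: 319 days → $24,500 × 2.2% × 319/365 = $471.0712
Coldwater, November 16 – December 31, 2006: 46 days → $24,500 × 3.7% × 46/365 = $114.2438
Total = $585.3151

$585.32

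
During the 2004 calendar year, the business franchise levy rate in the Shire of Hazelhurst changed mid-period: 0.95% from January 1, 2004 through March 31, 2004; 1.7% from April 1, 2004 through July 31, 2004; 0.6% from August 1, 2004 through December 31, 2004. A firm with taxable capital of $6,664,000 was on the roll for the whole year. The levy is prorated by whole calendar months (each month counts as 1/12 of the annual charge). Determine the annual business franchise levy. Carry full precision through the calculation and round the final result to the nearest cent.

January 1 – March 31, 2004: 3 months at 0.95% → $6,664,000 × 0.95% × 3/12 = $15,827.0000
April 1 – July 31, 2004: 4 months at 1.7% → $6,664,000 × 1.7% × 4/12 = $37,762.6667
August 1 – December 31, 2004: 5 months at 0.6% → $6,664,000 × 0.6% × 5/12 = $16,660.0000
Total = $70,249.6667

$70,249.67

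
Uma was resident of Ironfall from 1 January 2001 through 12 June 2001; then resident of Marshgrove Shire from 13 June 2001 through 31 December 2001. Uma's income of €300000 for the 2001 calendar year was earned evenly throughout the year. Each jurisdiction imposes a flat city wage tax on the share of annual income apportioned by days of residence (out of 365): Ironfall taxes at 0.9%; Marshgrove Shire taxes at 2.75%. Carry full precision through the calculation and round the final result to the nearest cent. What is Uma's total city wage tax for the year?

Ironfall, 1 January – 12 June 2001: 163 days → €300000 × 0.9% × 163/365 = €1205.7534
Marshgrove Shire, 13 June – 31 December 2001: 202 days → €300000 × 2.75% × 202/365 = €4565.7534
Total = €5771.5068

€5771.51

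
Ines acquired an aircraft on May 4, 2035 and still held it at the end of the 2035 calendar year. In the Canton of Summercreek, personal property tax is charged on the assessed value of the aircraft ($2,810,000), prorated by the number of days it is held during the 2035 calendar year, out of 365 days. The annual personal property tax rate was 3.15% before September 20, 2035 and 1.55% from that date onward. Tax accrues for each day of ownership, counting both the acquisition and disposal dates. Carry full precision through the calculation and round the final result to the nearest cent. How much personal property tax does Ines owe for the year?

May 4 – September 19, 2035: 139 days at 3.15% → $2,810,000 × 3.15% × 139/365 = $33,708.4521
September 20 – December 31, 2035: 103 days at 1.55% → $2,810,000 × 1.55% × 103/365 = $12,290.8630
Total = $45,999.3151

$45,999.32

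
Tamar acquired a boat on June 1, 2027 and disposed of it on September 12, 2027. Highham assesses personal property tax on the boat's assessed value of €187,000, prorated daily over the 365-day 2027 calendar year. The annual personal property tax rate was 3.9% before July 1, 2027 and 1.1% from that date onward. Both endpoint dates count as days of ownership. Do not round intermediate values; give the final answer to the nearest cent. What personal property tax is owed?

June 1 – June 30, 2027: 30 days at 3.9% → €187,000 × 3.9% × 30/365 = €599.4247
July 1 – September 12, 2027: 74 days at 1.1% → €187,000 × 1.1% × 74/365 = €417.0356
Total = €1,016.4603

€1,016.46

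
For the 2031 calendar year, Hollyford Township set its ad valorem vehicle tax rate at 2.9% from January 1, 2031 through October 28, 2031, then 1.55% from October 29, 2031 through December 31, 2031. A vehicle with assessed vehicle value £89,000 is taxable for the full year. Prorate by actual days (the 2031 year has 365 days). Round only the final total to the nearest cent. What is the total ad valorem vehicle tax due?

£2,370.33

January 1 – October 28, 2031: 301 days at 2.9% → £89,000 × 2.9% × 301/365 = £2,128.4411
October 29 – December 31, 2031: 64 days at 1.55% → £89,000 × 1.55% × 64/365 = £241.8849
Total = £2,370.3260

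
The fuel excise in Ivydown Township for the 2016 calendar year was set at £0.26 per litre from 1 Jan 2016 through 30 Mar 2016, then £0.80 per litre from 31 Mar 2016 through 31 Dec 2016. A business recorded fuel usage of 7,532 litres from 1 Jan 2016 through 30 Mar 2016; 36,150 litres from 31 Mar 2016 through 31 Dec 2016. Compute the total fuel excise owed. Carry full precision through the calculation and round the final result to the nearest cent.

£30,878.32

1 Jan – 30 Mar 2016: 7,532 litres at £0.26/litre → £1,958.32
31 Mar – 31 Dec 2016: 36,150 litres at £0.80/litre → £28,920.00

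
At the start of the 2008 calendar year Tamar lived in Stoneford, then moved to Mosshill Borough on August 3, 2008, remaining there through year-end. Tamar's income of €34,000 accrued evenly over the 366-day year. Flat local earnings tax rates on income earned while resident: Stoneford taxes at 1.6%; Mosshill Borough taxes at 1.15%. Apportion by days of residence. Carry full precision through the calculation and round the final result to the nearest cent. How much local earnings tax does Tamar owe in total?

€480.88

Stoneford, January 1 – August 2, 2008: 215 days → €34,000 × 1.6% × 215/366 = €319.5628
Mosshill Borough, August 3 – December 31, 2008: 151 days → €34,000 × 1.15% × 151/366 = €161.3142
Total = €480.8770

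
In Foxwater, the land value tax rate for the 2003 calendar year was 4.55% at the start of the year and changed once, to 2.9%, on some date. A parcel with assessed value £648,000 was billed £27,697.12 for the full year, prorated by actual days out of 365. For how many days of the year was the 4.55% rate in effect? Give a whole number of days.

Let d = days at the first rate; then 365 − d days at the second rate.
£648,000 × [4.55%·d + 2.9%·(365−d)] / 365 = £27,697.12
Solving gives d = 304, so the new rate took effect on 1 Nov 2003.

304 days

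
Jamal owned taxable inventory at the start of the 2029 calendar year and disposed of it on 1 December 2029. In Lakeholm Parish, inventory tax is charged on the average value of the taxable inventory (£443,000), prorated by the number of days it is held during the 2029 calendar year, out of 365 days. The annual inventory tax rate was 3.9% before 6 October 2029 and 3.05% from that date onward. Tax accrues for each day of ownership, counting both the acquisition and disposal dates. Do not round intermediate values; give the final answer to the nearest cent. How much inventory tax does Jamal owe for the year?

£15,268.94

1 January – 5 October 2029: 278 days at 3.9% → £443,000 × 3.9% × 278/365 = £13,158.9205
6 October – 1 December 2029: 57 days at 3.05% → £443,000 × 3.05% × 57/365 = £2,110.0151
Total = £15,268.9356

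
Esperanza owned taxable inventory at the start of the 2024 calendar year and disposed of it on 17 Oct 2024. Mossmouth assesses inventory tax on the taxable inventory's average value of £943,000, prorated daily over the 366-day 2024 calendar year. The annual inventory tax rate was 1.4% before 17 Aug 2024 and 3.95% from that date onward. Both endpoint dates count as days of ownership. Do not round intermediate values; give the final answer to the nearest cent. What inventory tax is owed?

1 Jan – 16 Aug 2024: 229 days at 1.4% → £943,000 × 1.4% × 229/366 = £8,260.2678
17 Aug – 17 Oct 2024: 62 days at 3.95% → £943,000 × 3.95% × 62/366 = £6,309.8552
Total = £14,570.1230

£14,570.12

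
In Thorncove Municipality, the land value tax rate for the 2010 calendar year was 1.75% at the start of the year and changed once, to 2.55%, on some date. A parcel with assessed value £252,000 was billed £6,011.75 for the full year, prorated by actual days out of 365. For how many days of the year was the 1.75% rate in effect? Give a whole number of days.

75 days

Let d = days at the first rate; then 365 − d days at the second rate.
£252,000 × [1.75%·d + 2.55%·(365−d)] / 365 = £6,011.75
Solving gives d = 75, so the new rate took effect on 17 Mar 2010.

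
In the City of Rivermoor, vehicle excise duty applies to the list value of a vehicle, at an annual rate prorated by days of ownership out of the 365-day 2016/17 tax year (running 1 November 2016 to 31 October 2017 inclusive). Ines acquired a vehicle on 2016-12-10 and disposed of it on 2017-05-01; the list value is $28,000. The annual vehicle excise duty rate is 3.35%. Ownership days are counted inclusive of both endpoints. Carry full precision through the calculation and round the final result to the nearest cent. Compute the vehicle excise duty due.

$367.49

Days held (2016-12-10 to 2017-05-01): 143 out of 365
Tax = $28,000 × 3.35% × 143/365 = $367.4904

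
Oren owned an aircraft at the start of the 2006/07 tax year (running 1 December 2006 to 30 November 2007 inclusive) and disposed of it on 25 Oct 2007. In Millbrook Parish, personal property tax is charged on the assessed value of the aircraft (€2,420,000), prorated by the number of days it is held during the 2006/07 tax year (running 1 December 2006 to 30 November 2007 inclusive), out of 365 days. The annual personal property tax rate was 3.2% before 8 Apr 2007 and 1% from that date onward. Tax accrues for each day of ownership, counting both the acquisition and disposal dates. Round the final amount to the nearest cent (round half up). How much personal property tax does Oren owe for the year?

1 Dec 2006 – 7 Apr 2007: 128 days at 3.2% → €2,420,000 × 3.2% × 128/365 = €27,157.0411
8 Apr – 25 Oct 2007: 201 days at 1% → €2,420,000 × 1% × 201/365 = €13,326.5753
Total = €40,483.6164

€40,483.62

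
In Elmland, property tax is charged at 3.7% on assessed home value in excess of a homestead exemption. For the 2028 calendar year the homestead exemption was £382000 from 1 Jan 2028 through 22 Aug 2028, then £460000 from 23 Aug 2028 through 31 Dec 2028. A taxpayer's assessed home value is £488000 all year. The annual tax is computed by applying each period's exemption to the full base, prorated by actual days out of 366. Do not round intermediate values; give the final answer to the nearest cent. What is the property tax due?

1 Jan – 22 Aug 2028: 235 days, exemption £382000 → (£488000 − £382000) × 3.7% × 235/366 = £2518.2240
23 Aug – 31 Dec 2028: 131 days, exemption £460000 → (£488000 − £460000) × 3.7% × 131/366 = £370.8087
Total = £2889.0328

£2889.03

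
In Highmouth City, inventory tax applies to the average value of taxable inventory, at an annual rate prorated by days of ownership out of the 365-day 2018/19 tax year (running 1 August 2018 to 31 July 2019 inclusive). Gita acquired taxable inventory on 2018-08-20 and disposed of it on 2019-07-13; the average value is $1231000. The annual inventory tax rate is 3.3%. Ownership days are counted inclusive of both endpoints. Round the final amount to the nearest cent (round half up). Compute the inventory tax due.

Days held (2018-08-20 to 2019-07-13): 328 out of 365
Tax = $1231000 × 3.3% × 328/365 = $36505.0521

$36505.05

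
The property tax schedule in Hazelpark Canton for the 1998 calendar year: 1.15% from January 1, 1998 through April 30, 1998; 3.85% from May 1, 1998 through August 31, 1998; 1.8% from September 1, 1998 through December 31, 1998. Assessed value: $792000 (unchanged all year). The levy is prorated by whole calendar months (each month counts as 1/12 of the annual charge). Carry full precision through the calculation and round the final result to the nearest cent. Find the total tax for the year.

January 1 – April 30, 1998: 4 months at 1.15% → $792000 × 1.15% × 4/12 = $3036.0000
May 1 – August 31, 1998: 4 months at 3.85% → $792000 × 3.85% × 4/12 = $10164.0000
September 1 – December 31, 1998: 4 months at 1.8% → $792000 × 1.8% × 4/12 = $4752.0000
Total = $17952.0000

$17952.00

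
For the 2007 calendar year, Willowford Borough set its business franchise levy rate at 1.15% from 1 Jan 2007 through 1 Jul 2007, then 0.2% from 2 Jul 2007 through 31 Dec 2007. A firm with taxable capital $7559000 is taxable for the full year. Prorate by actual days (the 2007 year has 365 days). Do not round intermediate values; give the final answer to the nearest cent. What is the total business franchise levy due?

$50924.88

1 Jan – 1 Jul 2007: 182 days at 1.15% → $7559000 × 1.15% × 182/365 = $43345.1699
2 Jul – 31 Dec 2007: 183 days at 0.2% → $7559000 × 0.2% × 183/365 = $7579.7096
Total = $50924.8795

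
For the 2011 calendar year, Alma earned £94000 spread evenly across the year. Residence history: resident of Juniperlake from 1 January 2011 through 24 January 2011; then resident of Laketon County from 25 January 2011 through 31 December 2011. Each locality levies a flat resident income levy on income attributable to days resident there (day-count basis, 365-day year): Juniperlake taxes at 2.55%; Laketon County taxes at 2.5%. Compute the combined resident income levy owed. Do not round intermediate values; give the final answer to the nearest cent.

£2353.09

Juniperlake, 1 January – 24 January 2011: 24 days → £94000 × 2.55% × 24/365 = £157.6110
Laketon County, 25 January – 31 December 2011: 341 days → £94000 × 2.5% × 341/365 = £2195.4795
Total = £2353.0904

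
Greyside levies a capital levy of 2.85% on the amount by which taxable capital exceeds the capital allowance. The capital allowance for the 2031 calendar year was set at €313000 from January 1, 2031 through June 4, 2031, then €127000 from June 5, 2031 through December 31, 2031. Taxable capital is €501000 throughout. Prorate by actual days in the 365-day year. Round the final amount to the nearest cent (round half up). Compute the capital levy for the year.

€8407.89

January 1 – June 4, 2031: 155 days, exemption €313000 → (€501000 − €313000) × 2.85% × 155/365 = €2275.3151
June 5 – December 31, 2031: 210 days, exemption €127000 → (€501000 − €127000) × 2.85% × 210/365 = €6132.5753
Total = €8407.8904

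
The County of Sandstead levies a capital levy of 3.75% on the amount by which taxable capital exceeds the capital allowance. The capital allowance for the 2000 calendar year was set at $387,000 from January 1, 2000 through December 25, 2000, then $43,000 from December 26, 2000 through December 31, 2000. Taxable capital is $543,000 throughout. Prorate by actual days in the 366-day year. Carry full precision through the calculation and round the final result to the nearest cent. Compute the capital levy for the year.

January 1 – December 25, 2000: 360 days, exemption $387,000 → ($543,000 − $387,000) × 3.75% × 360/366 = $5,754.0984
December 26 – December 31, 2000: 6 days, exemption $43,000 → ($543,000 − $43,000) × 3.75% × 6/366 = $307.3770
Total = $6,061.4754

$6,061.48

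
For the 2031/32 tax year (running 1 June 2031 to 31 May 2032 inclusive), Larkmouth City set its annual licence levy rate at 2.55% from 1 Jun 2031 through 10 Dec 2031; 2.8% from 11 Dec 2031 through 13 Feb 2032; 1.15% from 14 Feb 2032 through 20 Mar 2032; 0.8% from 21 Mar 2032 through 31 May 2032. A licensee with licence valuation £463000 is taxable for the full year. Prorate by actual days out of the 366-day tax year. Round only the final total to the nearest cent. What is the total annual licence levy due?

1 Jun – 10 Dec 2031: 193 days at 2.55% → £463000 × 2.55% × 193/366 = £6225.8320
11 Dec 2031 – 13 Feb 2032: 65 days at 2.8% → £463000 × 2.8% × 65/366 = £2302.3497
14 Feb – 20 Mar 2032: 36 days at 1.15% → £463000 × 1.15% × 36/366 = £523.7213
21 Mar – 31 May 2032: 72 days at 0.8% → £463000 × 0.8% × 72/366 = £728.6557
Total = £9780.5587

£9780.56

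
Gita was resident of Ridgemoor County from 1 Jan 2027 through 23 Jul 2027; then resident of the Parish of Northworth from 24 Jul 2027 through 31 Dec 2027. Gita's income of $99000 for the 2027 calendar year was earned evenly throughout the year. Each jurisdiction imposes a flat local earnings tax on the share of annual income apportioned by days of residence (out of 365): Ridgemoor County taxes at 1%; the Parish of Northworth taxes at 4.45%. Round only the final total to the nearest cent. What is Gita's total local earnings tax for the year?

Ridgemoor County, 1 Jan – 23 Jul 2027: 204 days → $99000 × 1% × 204/365 = $553.3151
The Parish of Northworth, 24 Jul – 31 Dec 2027: 161 days → $99000 × 4.45% × 161/365 = $1943.2479
Total = $2496.5630

$2496.56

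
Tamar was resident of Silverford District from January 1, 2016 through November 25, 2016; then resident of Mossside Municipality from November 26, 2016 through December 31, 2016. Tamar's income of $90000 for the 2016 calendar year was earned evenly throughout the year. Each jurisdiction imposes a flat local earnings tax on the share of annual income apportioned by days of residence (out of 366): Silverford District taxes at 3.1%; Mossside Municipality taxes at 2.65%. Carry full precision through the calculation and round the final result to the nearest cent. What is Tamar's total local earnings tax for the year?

Silverford District, January 1 – November 25, 2016: 330 days → $90000 × 3.1% × 330/366 = $2515.5738
Mossside Municipality, November 26 – December 31, 2016: 36 days → $90000 × 2.65% × 36/366 = $234.5902
Total = $2750.1639

$2750.16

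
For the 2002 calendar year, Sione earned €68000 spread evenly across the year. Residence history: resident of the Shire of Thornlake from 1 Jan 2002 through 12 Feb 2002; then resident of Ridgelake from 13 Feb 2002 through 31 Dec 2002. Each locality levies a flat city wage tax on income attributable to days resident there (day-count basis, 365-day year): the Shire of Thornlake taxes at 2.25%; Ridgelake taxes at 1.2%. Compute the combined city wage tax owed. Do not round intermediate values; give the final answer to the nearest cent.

€900.12

The Shire of Thornlake, 1 Jan – 12 Feb 2002: 43 days → €68000 × 2.25% × 43/365 = €180.2466
Ridgelake, 13 Feb – 31 Dec 2002: 322 days → €68000 × 1.2% × 322/365 = €719.8685
Total = €900.1151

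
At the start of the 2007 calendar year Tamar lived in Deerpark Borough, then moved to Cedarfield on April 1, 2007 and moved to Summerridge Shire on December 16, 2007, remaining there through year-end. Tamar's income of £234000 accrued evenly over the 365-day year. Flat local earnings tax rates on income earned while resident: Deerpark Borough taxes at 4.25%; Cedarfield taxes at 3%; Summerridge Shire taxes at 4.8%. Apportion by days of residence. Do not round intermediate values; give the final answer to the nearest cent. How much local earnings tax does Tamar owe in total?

Deerpark Borough, January 1 – March 31, 2007: 90 days → £234000 × 4.25% × 90/365 = £2452.1918
Cedarfield, April 1 – December 15, 2007: 259 days → £234000 × 3% × 259/365 = £4981.3151
Summerridge Shire, December 16 – December 31, 2007: 16 days → £234000 × 4.8% × 16/365 = £492.3616
Total = £7925.8685

£7925.87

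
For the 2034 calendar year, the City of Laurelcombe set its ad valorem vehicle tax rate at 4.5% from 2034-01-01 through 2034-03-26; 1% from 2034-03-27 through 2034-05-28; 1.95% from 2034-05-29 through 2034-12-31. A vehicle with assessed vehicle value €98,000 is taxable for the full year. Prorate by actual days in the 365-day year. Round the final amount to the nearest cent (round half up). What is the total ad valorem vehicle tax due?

2034-01-01 to 2034-03-26: 85 days at 4.5% → €98,000 × 4.5% × 85/365 = €1,026.9863
2034-03-27 to 2034-05-28: 63 days at 1% → €98,000 × 1% × 63/365 = €169.1507
2034-05-29 to 2034-12-31: 217 days at 1.95% → €98,000 × 1.95% × 217/365 = €1,136.1288
Total = €2,332.2658

€2,332.27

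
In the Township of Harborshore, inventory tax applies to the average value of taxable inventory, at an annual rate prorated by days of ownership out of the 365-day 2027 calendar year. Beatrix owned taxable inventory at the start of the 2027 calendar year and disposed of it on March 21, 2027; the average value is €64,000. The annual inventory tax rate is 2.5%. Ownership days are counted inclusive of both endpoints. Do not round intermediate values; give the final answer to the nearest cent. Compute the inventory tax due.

Days held (January 1 – March 21, 2027): 80 out of 365
Tax = €64,000 × 2.5% × 80/365 = €350.6849

€350.68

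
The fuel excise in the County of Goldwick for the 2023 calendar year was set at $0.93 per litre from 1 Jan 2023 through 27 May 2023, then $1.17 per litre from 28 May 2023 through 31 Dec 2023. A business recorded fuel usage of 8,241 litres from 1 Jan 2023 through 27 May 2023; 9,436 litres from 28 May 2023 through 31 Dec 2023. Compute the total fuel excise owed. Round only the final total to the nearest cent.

$18,704.25

1 Jan – 27 May 2023: 8,241 litres at $0.93/litre → $7,664.13
28 May – 31 Dec 2023: 9,436 litres at $1.17/litre → $11,040.12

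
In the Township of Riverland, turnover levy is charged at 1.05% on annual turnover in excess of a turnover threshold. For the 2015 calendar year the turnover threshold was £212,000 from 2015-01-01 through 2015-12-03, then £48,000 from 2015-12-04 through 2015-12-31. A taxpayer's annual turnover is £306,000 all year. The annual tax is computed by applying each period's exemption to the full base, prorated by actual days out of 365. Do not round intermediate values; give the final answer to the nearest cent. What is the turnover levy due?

£1,119.10

2015-01-01 to 2015-12-03: 337 days, exemption £212,000 → (£306,000 − £212,000) × 1.05% × 337/365 = £911.2849
2015-12-04 to 2015-12-31: 28 days, exemption £48,000 → (£306,000 − £48,000) × 1.05% × 28/365 = £207.8137
Total = £1,119.0986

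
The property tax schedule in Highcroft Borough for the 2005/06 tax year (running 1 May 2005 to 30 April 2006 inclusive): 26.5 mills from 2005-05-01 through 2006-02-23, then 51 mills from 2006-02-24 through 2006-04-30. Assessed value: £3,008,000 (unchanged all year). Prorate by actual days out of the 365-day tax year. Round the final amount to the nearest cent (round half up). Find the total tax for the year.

£93,037.85

2005-05-01 to 2006-02-23: 299 days at 26.5 mills → £3,008,000 × 2.65% × 299/365 = £65,298.3233
2006-02-24 to 2006-04-30: 66 days at 51 mills → £3,008,000 × 5.1% × 66/365 = £27,739.5288
Total = £93,037.8521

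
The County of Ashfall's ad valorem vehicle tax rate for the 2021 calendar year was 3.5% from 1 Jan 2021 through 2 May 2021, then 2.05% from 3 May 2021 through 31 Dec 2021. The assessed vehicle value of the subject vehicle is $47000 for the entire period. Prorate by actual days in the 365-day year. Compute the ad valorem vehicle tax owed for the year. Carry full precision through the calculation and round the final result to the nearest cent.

1 Jan – 2 May 2021: 122 days at 3.5% → $47000 × 3.5% × 122/365 = $549.8356
3 May – 31 Dec 2021: 243 days at 2.05% → $47000 × 2.05% × 243/365 = $641.4534
Total = $1191.2890

$1191.29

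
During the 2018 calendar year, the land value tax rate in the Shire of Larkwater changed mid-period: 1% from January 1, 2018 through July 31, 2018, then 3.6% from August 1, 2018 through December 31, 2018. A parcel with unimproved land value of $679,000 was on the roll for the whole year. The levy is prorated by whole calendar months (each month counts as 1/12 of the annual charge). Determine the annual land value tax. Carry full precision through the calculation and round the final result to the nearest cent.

$14,145.83

January 1 – July 31, 2018: 7 months at 1% → $679,000 × 1% × 7/12 = $3,960.8333
August 1 – December 31, 2018: 5 months at 3.6% → $679,000 × 3.6% × 5/12 = $10,185.0000
Total = $14,145.8333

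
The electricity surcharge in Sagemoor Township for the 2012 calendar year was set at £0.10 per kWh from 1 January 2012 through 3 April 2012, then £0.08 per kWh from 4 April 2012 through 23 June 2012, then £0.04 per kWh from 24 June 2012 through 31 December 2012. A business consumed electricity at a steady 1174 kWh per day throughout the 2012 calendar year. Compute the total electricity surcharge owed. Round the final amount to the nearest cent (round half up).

£27612.48

1 January – 3 April 2012: 94 days × 1174 kWh/day = 110,356 kWh at £0.10/kWh → £11035.60
4 April – 23 June 2012: 81 days × 1174 kWh/day = 95,094 kWh at £0.08/kWh → £7607.52
24 June – 31 December 2012: 191 days × 1174 kWh/day = 224,234 kWh at £0.04/kWh → £8969.36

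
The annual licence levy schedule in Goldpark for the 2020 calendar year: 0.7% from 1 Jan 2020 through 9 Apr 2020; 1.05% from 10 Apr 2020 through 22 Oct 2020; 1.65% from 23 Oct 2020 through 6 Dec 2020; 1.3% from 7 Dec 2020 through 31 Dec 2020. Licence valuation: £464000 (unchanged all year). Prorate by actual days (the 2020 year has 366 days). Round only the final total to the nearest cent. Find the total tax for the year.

1 Jan – 9 Apr 2020: 100 days at 0.7% → £464000 × 0.7% × 100/366 = £887.4317
10 Apr – 22 Oct 2020: 196 days at 1.05% → £464000 × 1.05% × 196/366 = £2609.0492
23 Oct – 6 Dec 2020: 45 days at 1.65% → £464000 × 1.65% × 45/366 = £941.3115
7 Dec – 31 Dec 2020: 25 days at 1.3% → £464000 × 1.3% × 25/366 = £412.0219
Total = £4849.8142

£4849.81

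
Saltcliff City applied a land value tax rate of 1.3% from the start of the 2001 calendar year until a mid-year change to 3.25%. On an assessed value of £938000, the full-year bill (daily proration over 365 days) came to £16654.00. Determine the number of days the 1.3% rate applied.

Let d = days at the first rate; then 365 − d days at the second rate.
£938000 × [1.3%·d + 3.25%·(365−d)] / 365 = £16654.00
Solving gives d = 276, so the new rate took effect on 4 October 2001.

276 days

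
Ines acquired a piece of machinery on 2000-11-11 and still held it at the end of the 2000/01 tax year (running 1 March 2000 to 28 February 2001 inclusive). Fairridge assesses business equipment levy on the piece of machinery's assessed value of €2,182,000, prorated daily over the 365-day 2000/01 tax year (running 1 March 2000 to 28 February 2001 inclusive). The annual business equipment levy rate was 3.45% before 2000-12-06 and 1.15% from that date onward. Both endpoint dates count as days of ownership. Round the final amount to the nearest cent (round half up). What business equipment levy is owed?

2000-11-11 to 2000-12-05: 25 days at 3.45% → €2,182,000 × 3.45% × 25/365 = €5,156.0959
2000-12-06 to 2001-02-28: 85 days at 1.15% → €2,182,000 × 1.15% × 85/365 = €5,843.5753
Total = €10,999.6712

€10,999.67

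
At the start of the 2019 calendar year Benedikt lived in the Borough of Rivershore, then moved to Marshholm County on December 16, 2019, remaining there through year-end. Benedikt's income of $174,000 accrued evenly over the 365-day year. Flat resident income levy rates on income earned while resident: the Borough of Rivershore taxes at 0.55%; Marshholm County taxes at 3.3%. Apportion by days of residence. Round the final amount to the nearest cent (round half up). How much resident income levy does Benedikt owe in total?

The Borough of Rivershore, January 1 – December 15, 2019: 349 days → $174,000 × 0.55% × 349/365 = $915.0493
Marshholm County, December 16 – December 31, 2019: 16 days → $174,000 × 3.3% × 16/365 = $251.7041
Total = $1,166.7534

$1,166.75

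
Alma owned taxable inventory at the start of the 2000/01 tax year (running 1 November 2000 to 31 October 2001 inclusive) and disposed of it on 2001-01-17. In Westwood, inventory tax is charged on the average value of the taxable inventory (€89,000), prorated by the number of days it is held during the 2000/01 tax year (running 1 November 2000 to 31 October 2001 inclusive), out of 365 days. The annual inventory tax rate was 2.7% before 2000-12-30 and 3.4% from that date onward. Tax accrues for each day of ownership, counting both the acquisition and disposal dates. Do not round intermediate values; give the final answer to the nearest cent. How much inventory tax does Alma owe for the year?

€545.95

2000-11-01 to 2000-12-29: 59 days at 2.7% → €89,000 × 2.7% × 59/365 = €388.4301
2000-12-30 to 2001-01-17: 19 days at 3.4% → €89,000 × 3.4% × 19/365 = €157.5178
Total = €545.9479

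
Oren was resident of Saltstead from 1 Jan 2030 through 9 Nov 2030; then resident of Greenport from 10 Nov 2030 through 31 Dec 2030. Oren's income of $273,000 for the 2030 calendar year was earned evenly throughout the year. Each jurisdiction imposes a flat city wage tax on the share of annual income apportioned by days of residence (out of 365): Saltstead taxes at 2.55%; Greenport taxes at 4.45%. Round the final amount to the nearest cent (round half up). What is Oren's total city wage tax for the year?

$7,700.47

Saltstead, 1 Jan – 9 Nov 2030: 313 days → $273,000 × 2.55% × 313/365 = $5,969.7247
Greenport, 10 Nov – 31 Dec 2030: 52 days → $273,000 × 4.45% × 52/365 = $1,730.7452
Total = $7,700.4699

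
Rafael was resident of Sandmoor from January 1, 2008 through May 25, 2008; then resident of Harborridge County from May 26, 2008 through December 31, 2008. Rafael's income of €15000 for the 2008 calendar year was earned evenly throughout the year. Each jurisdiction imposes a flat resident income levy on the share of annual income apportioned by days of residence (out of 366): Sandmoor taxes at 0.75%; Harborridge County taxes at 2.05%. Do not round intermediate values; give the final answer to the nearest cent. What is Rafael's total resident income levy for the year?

Sandmoor, January 1 – May 25, 2008: 146 days → €15000 × 0.75% × 146/366 = €44.8770
Harborridge County, May 26 – December 31, 2008: 220 days → €15000 × 2.05% × 220/366 = €184.8361
Total = €229.7131

€229.71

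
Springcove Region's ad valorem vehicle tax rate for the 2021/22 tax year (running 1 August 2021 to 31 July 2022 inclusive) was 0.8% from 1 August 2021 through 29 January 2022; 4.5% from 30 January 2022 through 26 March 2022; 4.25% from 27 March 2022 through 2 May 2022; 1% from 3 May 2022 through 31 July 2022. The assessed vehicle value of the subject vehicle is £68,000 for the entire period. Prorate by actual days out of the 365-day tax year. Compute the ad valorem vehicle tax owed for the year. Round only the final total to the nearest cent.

1 August 2021 – 29 January 2022: 182 days at 0.8% → £68,000 × 0.8% × 182/365 = £271.2548
30 January – 26 March 2022: 56 days at 4.5% → £68,000 × 4.5% × 56/365 = £469.4795
27 March – 2 May 2022: 37 days at 4.25% → £68,000 × 4.25% × 37/365 = £292.9589
3 May – 31 July 2022: 90 days at 1% → £68,000 × 1% × 90/365 = £167.6712
Total = £1,201.3644

£1,201.36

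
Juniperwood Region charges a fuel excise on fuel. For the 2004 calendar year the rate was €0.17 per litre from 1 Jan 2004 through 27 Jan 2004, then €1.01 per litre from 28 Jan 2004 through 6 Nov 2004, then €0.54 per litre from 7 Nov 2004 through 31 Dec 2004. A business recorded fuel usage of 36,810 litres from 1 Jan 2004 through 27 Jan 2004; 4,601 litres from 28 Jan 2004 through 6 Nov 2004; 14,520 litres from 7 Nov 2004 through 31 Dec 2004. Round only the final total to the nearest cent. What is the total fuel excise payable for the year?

€18745.51

1 Jan – 27 Jan 2004: 36,810 litres at €0.17/litre → €6257.70
28 Jan – 6 Nov 2004: 4,601 litres at €1.01/litre → €4647.01
7 Nov – 31 Dec 2004: 14,520 litres at €0.54/litre → €7840.80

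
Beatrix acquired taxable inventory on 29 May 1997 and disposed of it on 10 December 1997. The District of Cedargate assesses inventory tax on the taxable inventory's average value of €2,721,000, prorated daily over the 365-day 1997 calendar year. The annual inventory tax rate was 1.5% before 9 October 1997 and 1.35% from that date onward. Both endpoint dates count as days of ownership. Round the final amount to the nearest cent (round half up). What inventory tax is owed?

29 May – 8 October 1997: 133 days at 1.5% → €2,721,000 × 1.5% × 133/365 = €14,872.3151
9 October – 10 December 1997: 63 days at 1.35% → €2,721,000 × 1.35% × 63/365 = €6,340.3027
Total = €21,212.6178

€21,212.62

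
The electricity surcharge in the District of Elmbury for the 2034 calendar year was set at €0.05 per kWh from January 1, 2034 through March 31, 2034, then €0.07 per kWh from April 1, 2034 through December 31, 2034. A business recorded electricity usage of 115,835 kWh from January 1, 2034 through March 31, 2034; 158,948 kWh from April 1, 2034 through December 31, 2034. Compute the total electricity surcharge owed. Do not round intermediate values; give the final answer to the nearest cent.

€16,918.11

January 1 – March 31, 2034: 115,835 kWh at €0.05/kWh → €5,791.75
April 1 – December 31, 2034: 158,948 kWh at €0.07/kWh → €11,126.36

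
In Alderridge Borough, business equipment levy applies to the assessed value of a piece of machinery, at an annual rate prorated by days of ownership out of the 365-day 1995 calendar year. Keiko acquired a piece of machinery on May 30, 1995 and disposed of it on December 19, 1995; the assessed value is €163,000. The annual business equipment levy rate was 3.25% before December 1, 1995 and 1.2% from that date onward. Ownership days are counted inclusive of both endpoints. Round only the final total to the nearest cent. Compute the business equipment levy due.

€2,786.85

May 30 – November 30, 1995: 185 days at 3.25% → €163,000 × 3.25% × 185/365 = €2,685.0342
December 1 – December 19, 1995: 19 days at 1.2% → €163,000 × 1.2% × 19/365 = €101.8192
Total = €2,786.8534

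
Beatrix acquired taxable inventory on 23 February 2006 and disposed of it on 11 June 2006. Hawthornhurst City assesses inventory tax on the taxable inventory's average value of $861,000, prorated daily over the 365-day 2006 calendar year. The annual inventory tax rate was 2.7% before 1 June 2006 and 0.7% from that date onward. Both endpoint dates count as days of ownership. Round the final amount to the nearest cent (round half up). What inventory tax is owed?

$6,423.30

23 February – 31 May 2006: 98 days at 2.7% → $861,000 × 2.7% × 98/365 = $6,241.6603
1 June – 11 June 2006: 11 days at 0.7% → $861,000 × 0.7% × 11/365 = $181.6356
Total = $6,423.2959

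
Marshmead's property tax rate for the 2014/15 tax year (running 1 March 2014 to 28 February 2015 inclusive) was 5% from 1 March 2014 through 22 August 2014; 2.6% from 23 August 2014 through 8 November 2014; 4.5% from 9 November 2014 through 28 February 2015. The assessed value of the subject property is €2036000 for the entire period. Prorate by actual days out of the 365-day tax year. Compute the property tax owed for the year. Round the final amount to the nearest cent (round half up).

€88234.10

1 March – 22 August 2014: 175 days at 5% → €2036000 × 5% × 175/365 = €48808.2192
23 August – 8 November 2014: 78 days at 2.6% → €2036000 × 2.6% × 78/365 = €11312.3507
9 November 2014 – 28 February 2015: 112 days at 4.5% → €2036000 × 4.5% × 112/365 = €28113.5342
Total = €88234.1041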